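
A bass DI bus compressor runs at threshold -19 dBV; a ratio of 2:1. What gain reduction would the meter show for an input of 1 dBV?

10 dB

1 dBV exceeds the threshold by 20 dB.
After 2:1 compression the overshoot becomes 20/2 = 10 dB.
So the signal is attenuated by 20 − 10 = 10 dB.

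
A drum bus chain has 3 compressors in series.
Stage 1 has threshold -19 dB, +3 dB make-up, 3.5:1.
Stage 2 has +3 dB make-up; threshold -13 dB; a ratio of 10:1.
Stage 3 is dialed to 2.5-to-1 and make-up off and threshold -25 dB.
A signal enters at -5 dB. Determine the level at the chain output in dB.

-18.96 dB

Stage 1: overshoot 14 dB → 14/3.5 = 4 dB → -15 dB; +3 dB make-up → -12 dB.
Stage 2: -12 dB is 1 dB over -13 dB; at 10:1 that becomes 0.1 dB over, giving -12.9 dB; +3 dB make-up → -9.9 dB.
Stage 3: overshoot 15.1 dB → 15.1/2.5 = 6.04 dB → -18.96 dB.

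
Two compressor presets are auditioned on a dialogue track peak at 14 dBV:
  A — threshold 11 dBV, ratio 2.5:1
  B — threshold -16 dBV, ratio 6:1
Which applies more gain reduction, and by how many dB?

A: GR = 3 − 3/2.5 = 1.8 dB.
B: GR = 30 − 30/6 = 25 dB.
B applies 23.2 dB more gain reduction.

B, by 23.2 dB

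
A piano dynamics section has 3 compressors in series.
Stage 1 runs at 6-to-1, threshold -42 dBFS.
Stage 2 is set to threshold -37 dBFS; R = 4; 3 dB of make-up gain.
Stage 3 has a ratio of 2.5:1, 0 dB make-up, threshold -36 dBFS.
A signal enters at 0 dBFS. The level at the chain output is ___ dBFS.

Stage 1: 0 dBFS is 42 dB over -42 dBFS; at 6:1 that becomes 7 dB over, giving -35 dBFS.
Stage 2: 2 dB above -37 dBFS, reduced 4:1 to 0.5 dB above → -36.5 dBFS; +3 dB make-up → -33.5 dBFS.
Stage 3: -33.5 dBFS is 2.5 dB over -36 dBFS; at 2.5:1 that becomes 1 dB over, giving -35 dBFS.

-35 dBFS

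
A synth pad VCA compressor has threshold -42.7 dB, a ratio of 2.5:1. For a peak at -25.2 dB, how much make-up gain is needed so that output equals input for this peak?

Overshoot 17.5 dB → 17.5/2.5 = 7 dB after compression, so the compressed level is -42.7 + 7 = -35.7 dB.
Make-up = target − compressed = -25.2 − (-35.7) = 10.5 dB.

10.5 dB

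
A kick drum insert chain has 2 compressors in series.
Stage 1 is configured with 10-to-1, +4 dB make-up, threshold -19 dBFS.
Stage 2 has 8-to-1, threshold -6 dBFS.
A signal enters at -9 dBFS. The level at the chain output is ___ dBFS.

Stage 1: -9 dBFS is 10 dB over -19 dBFS; at 10:1 that becomes 1 dB over, giving -18 dBFS; +4 dB make-up → -14 dBFS.
Stage 2: -14 dBFS ≤ -6 dBFS, so stage 2 doesn't engage; output -14 dBFS.

-14 dBFS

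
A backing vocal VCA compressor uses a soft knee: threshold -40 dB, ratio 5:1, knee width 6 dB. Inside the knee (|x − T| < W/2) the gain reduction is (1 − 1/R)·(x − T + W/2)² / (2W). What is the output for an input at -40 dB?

-40.6 dB

x − T + W/2 = -40 − (-40) + 3 = 3.
GR = (1 − 1/5) × 3² / 12 = 0.8 × 9 / 12 = 0.6 dB.
Output = -40 − 0.6 = -40.6 dB.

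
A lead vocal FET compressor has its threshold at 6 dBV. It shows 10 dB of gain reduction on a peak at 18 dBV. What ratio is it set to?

Input overshoot = 18 − 6 = 12 dB.
Output overshoot = 12 − 10 = 2 dB.
Ratio = input overshoot / output overshoot = 12 / 2 = 6.

6:1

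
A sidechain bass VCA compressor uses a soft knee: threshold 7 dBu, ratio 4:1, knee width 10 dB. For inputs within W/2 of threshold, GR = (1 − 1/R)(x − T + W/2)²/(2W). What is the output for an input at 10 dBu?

x − T + W/2 = 10 − 7 + 5 = 8.
GR = (1 − 1/4) × 8² / 20 = 0.75 × 64 / 20 = 2.4 dB.
Output = 10 − 2.4 = 7.6 dBu.

7.6 dBu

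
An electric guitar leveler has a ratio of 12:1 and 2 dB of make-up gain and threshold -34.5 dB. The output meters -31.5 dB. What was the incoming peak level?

Stripping the +2 dB make-up gives -33.5 dB at the gain stage.
Post-compression overshoot = -33.5 − (-34.5) = 1 dB.
Input overshoot = R × output overshoot = 12 dB → input = -34.5 + 12 = -22.5 dB.

-22.5 dB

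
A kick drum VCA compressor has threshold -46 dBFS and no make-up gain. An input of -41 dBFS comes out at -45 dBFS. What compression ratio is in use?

5:1

Input overshoot = -41 − (-46) = 5 dB; output overshoot = -45 − (-46) = 1 dB.
Ratio = 5 / 1 = 5.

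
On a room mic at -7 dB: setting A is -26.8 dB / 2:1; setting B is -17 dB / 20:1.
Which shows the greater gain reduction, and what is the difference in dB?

A, by 0.4 dB

A: GR = 19.8 − 19.8/2 = 9.9 dB.
B: GR = 10 − 10/20 = 9.5 dB.
A reduces 0.4 dB more.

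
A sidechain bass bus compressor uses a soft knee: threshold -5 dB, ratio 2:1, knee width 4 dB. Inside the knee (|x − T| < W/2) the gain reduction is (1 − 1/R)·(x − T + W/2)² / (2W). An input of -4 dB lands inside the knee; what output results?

-4.5625 dB

x − T + W/2 = -4 − (-5) + 2 = 3.
GR = (1 − 1/2) × 3² / 8 = 0.5 × 9 / 8 = 0.5625 dB.
Output = -4 − 0.5625 = -4.5625 dB.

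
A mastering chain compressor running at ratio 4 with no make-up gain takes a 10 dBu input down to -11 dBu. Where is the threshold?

Input is 28 dB above T (since output overshoot × R = input overshoot: (-11 − T)·4 = 10 − T gives T = -18 dBu).
Check: -18 + (10 − (-18))/4 = -18 + 7 = -11 dBu. ✓

-18 dBu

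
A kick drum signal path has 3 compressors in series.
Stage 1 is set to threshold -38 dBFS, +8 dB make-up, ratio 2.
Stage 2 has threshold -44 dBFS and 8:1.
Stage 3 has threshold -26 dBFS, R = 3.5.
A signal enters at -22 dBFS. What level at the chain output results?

-41.25 dBFS

Stage 1: overshoot 16 dB → 16/2 = 8 dB → -30 dBFS; +8 dB make-up → -22 dBFS.
Stage 2: 22 dB above -44 dBFS, reduced 8:1 to 2.75 dB above → -41.25 dBFS.
Stage 3: below threshold (-41.25 ≤ -26); passes unchanged; output -41.25 dBFS.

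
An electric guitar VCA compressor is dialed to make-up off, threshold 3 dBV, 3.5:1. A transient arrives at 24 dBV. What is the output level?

24 dBV sits 21 dB over threshold.
At 3.5:1 the overshoot is divided by 3.5, leaving 6 dB above threshold.
So the level is 3 + 6 = 9 dBV.

9 dBV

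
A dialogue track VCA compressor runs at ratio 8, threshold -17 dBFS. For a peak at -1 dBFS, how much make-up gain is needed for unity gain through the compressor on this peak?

Without make-up, output = threshold + overshoot/8 = -17 + 2 = -15 dBFS.
Gap to target: 14 dB.

14 dB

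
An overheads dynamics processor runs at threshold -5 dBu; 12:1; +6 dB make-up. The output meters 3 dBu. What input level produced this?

Remove make-up: 3 − 6 = -3 dBu.
That's 2 dB above the -5 dBu threshold.
Input overshoot = R × output overshoot = 24 dB → input = -5 + 24 = 19 dBu.

19 dBu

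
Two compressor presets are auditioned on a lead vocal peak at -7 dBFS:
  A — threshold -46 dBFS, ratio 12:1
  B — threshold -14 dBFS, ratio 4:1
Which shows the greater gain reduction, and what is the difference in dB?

A, by 30.5 dB

A: 39 dB over, compressed to 3.25 dB over, so 35.75 dB of GR.
B: 7 dB over, compressed to 1.75 dB over, so 5.25 dB of GR.
A applies 30.5 dB more gain reduction.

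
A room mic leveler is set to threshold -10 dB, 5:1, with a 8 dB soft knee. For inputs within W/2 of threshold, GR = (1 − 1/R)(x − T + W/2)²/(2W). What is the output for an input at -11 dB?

-11.45 dB

x − T + W/2 = -11 − (-10) + 4 = 3.
GR = (1 − 1/5) × 3² / 16 = 0.8 × 9 / 16 = 0.45 dB.
Output = -11 − 0.45 = -11.45 dB.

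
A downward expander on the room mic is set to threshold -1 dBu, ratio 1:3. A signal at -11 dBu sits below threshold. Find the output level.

Below threshold, a 1:3 expander applies gain = (3−1)×(T − x) of attenuation.
(3−1) × 10 = 20 dB, so output = -11 − 20 = -31 dBu.

-31 dBu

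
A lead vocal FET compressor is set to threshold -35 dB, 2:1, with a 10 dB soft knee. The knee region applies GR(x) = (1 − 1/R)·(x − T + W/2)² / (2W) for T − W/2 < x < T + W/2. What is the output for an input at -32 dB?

x − T + W/2 = -32 − (-35) + 5 = 8.
GR = (1 − 1/2) × 8² / 20 = 0.5 × 64 / 20 = 1.6 dB.
Output = -32 − 1.6 = -33.6 dB.

-33.6 dB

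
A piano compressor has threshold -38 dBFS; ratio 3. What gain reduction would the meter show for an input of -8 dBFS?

The signal is 30 dB above threshold.
A 3:1 ratio leaves 10 dB of that excess.
GR = overshoot in − overshoot out = 30 − 10 = 20 dB.

20 dB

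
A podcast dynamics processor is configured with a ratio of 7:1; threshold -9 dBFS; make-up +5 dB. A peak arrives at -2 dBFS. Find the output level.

The input is 7 dB above the -9 dBFS threshold.
At 7:1 the overshoot is divided by 7, leaving 1 dB above threshold.
So the level is -9 + 1 = -8 dBFS; make-up adds 5 dB, giving -3 dBFS.

-3 dBFS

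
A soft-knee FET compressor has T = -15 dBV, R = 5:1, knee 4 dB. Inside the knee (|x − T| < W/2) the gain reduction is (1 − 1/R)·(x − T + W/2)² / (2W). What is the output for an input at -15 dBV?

x − T + W/2 = -15 − (-15) + 2 = 2.
GR = (1 − 1/5) × 2² / 8 = 0.8 × 4 / 8 = 0.4 dB.
Output = -15 − 0.4 = -15.4 dBV.

-15.4 dBV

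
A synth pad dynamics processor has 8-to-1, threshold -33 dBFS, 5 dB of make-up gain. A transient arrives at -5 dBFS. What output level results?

-24.5 dBFS

The input is 28 dB above the -33 dBFS threshold.
8:1 compression reduces that to 28/8 = 3.5 dB over.
That puts the output at -29.5 dBFS; make-up adds 5 dB, giving -24.5 dBFS.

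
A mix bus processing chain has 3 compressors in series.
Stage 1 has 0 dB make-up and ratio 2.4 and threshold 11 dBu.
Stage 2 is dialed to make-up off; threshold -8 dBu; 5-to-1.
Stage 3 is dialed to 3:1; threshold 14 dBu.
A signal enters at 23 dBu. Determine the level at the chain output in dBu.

-3.2 dBu

Stage 1: overshoot 12 dB → 12/2.4 = 5 dB → 16 dBu.
Stage 2: overshoot 24 dB → 24/5 = 4.8 dB → -3.2 dBu.
Stage 3: -3.2 dBu ≤ 14 dBu, so stage 3 doesn't engage; output -3.2 dBu.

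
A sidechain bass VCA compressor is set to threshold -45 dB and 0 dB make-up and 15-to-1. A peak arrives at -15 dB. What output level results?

-43 dB

Overshoot: -15 − (-45) = 30 dB.
The 30 dB excess becomes 2 dB after 15:1 reduction.
So the level is -45 + 2 = -43 dB.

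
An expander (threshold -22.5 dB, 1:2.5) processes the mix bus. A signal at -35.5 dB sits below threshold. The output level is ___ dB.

The input is 13 dB below the -22.5 dB threshold.
A 1:2.5 expander multiplies undershoot by 2.5: 13 × 2.5 = 32.5 dB below threshold.
Output = -22.5 − 32.5 = -55 dB.

-55 dB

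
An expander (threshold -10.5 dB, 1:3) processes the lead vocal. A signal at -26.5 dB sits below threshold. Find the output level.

-58.5 dB

The input is 16 dB below the -10.5 dB threshold.
A 1:3 expander multiplies undershoot by 3: 16 × 3 = 48 dB below threshold.
Output = -10.5 − 48 = -58.5 dB.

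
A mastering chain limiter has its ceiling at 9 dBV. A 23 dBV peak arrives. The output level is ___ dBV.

9 dBV

At ∞:1, everything above 9 dBV is held at the ceiling.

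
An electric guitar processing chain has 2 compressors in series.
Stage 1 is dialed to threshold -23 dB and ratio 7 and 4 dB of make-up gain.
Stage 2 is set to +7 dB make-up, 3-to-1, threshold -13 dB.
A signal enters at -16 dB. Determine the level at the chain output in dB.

-11 dB

Stage 1: -16 dB is 7 dB over -23 dB; at 7:1 that becomes 1 dB over, giving -22 dB; +4 dB make-up → -18 dB.
Stage 2: -18 dB is at or below the -13 dB threshold — no compression; make-up brings it to -11 dB.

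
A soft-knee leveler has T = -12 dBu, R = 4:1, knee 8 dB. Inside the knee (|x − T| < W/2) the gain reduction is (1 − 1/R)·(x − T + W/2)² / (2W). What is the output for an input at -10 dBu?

x − T + W/2 = -10 − (-12) + 4 = 6.
GR = (1 − 1/4) × 6² / 16 = 0.75 × 36 / 16 = 1.6875 dB.
Output = -10 − 1.6875 = -11.6875 dBu.

-11.6875 dBu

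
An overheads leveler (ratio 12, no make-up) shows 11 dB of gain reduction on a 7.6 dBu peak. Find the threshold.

Input is 12 dB above T (since output overshoot × R = input overshoot: (-3.4 − T)·12 = 7.6 − T gives T = -4.4 dBu).
Check: -4.4 + (7.6 − (-4.4))/12 = -4.4 + 1 = -3.4 dBu. ✓

-4.4 dBu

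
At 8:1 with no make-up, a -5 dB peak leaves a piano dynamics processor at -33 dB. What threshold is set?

Input is 32 dB above T (since output overshoot × R = input overshoot: (-33 − T)·8 = -5 − T gives T = -37 dB).
Check: -37 + (-5 − (-37))/8 = -37 + 4 = -33 dB. ✓

-37 dB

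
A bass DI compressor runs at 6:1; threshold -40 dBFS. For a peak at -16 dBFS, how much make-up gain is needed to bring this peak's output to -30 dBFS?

6 dB

The peak compresses to -40 + 24/6 = -36 dBFS.
To reach -30 dBFS requires -30 − (-36) = 6 dB of make-up.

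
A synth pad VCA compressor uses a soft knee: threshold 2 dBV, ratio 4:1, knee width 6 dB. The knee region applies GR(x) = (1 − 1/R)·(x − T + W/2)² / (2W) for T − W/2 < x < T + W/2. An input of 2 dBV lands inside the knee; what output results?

x − T + W/2 = 2 − 2 + 3 = 3.
GR = (1 − 1/4) × 3² / 12 = 0.75 × 9 / 12 = 0.5625 dB.
Output = 2 − 0.5625 = 1.4375 dBV.

1.4375 dBV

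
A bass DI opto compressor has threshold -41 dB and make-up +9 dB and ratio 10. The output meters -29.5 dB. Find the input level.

Before make-up, the level was -29.5 − 9 = -38.5 dB.
That's 2.5 dB above the -41 dB threshold.
Undo the ratio: input overshoot = 2.5 × 10 = 25 dB, giving input = -16 dB.

-16 dB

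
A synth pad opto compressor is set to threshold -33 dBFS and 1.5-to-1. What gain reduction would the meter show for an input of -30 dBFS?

1 dB

Overshoot = -30 − (-33) = 3 dB.
A 1.5:1 ratio leaves 2 dB of that excess.
GR = overshoot in − overshoot out = 3 − 2 = 1 dB.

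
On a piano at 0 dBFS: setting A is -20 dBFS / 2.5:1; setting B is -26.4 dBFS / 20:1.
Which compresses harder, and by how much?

B, by 13.08 dB

A: GR = 20 − 20/2.5 = 12 dB.
B: GR = 26.4 − 26.4/20 = 25.08 dB.
Difference: 13.08 dB in favour of B.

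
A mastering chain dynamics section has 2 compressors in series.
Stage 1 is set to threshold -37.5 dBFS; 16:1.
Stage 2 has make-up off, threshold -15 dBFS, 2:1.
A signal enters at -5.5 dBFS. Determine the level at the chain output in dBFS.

Stage 1: overshoot 32 dB → 32/16 = 2 dB → -35.5 dBFS.
Stage 2: -35.5 dBFS ≤ -15 dBFS, so stage 2 doesn't engage; output -35.5 dBFS.

-35.5 dBFS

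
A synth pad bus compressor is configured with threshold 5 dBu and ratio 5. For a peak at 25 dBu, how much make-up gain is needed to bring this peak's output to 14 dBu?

5 dB

Without make-up, output = threshold + overshoot/5 = 5 + 4 = 9 dBu.
Gap to target: 5 dB.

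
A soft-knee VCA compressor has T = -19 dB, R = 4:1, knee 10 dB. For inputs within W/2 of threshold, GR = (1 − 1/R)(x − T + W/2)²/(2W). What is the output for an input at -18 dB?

-19.35 dB

x − T + W/2 = -18 − (-19) + 5 = 6.
GR = (1 − 1/4) × 6² / 20 = 0.75 × 36 / 20 = 1.35 dB.
Output = -18 − 1.35 = -19.35 dB.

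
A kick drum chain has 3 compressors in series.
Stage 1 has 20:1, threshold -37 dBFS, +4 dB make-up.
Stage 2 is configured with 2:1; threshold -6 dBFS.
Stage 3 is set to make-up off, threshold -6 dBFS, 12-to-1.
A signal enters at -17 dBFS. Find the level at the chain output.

-32 dBFS

Stage 1: overshoot 20 dB → 20/20 = 1 dB → -36 dBFS; +4 dB make-up → -32 dBFS.
Stage 2: -32 dBFS ≤ -6 dBFS, so stage 2 doesn't engage; output -32 dBFS.
Stage 3: -32 dBFS is at or below the -6 dBFS threshold — no compression; output -32 dBFS.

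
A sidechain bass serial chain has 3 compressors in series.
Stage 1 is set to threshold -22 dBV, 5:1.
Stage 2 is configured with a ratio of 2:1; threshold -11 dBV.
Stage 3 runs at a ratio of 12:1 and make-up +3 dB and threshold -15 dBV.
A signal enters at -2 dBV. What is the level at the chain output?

-15 dBV

Stage 1: overshoot 20 dB → 20/5 = 4 dB → -18 dBV.
Stage 2: -18 dBV is at or below the -11 dBV threshold — no compression; output -18 dBV.
Stage 3: -18 dBV ≤ -15 dBV, so stage 3 doesn't engage; make-up brings it to -15 dBV.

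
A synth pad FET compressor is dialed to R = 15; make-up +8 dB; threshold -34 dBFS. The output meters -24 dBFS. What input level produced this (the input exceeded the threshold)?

-4 dBFS

Remove make-up: -24 − 8 = -32 dBFS.
The compressed level sits -32 − (-34) = 2 dB over threshold.
Input overshoot = R × output overshoot = 30 dB → input = -34 + 30 = -4 dBFS.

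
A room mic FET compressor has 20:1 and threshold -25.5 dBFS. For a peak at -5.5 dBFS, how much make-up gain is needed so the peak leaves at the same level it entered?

Without make-up, output = threshold + overshoot/20 = -25.5 + 1 = -24.5 dBFS.
Gap to target: 19 dB.

19 dB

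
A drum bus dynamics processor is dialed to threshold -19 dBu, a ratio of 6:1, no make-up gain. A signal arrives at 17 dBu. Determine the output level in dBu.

-13 dBu

Overshoot: 17 − (-19) = 36 dB.
The 36 dB excess becomes 6 dB after 6:1 reduction.
Output = -19 + 6 = -13 dBu.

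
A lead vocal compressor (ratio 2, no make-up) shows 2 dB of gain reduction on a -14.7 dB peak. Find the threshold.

Let T be the threshold. Output overshoot = (input overshoot)/R, so -16.7 − T = (-14.7 − T)/2.
2·(-16.7 − T) = -14.7 − T → 1·T = -33.4 − (-14.7) = -18.7.
T = -18.7/1 = -18.7 dB.

-18.7 dB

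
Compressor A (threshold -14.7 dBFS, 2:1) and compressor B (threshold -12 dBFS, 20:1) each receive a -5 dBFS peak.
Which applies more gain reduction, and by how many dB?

A: overshoot 9.7 dB → output overshoot 4.85 dB → GR 4.85 dB.
B: overshoot 7 dB → output overshoot 0.35 dB → GR 6.65 dB.
B applies 1.8 dB more gain reduction.

B, by 1.8 dB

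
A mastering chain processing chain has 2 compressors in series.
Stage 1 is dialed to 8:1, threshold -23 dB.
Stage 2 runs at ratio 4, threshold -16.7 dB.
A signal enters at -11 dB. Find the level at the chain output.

Stage 1: 12 dB above -23 dB, reduced 8:1 to 1.5 dB above → -21.5 dB.
Stage 2: below threshold (-21.5 ≤ -16.7); passes unchanged; output -21.5 dB.

-21.5 dB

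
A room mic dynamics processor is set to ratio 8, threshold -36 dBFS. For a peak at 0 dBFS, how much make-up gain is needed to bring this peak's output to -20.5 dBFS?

Overshoot 36 dB → 36/8 = 4.5 dB after compression, so the compressed level is -36 + 4.5 = -31.5 dBFS.
Make-up = target − compressed = -20.5 − (-31.5) = 11 dB.

11 dB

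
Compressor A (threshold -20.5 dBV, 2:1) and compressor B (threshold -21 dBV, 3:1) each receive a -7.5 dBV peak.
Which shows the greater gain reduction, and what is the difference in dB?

B, by 2.5 dB

A: 13 dB over, compressed to 6.5 dB over, so 6.5 dB of GR.
B: 13.5 dB over, compressed to 4.5 dB over, so 9 dB of GR.
B applies 2.5 dB more gain reduction.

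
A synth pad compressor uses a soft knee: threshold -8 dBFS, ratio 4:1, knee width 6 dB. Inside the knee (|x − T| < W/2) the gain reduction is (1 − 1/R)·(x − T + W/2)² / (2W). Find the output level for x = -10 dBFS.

x − T + W/2 = -10 − (-8) + 3 = 1.
GR = (1 − 1/4) × 1² / 12 = 0.75 × 1 / 12 = 0.0625 dB.
Output = -10 − 0.0625 = -10.0625 dBFS.

-10.0625 dBFS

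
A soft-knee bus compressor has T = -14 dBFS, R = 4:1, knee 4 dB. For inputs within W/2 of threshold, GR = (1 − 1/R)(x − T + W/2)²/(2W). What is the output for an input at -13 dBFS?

x − T + W/2 = -13 − (-14) + 2 = 3.
GR = (1 − 1/4) × 3² / 8 = 0.75 × 9 / 8 = 0.84375 dB.
Output = -13 − 0.84375 = -13.84375 dBFS.

-13.84375 dBFS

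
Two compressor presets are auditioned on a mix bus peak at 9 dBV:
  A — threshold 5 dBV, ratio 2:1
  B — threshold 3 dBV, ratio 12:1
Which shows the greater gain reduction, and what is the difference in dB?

B, by 3.5 dB

A: GR = 4 − 4/2 = 2 dB.
B: GR = 6 − 6/12 = 5.5 dB.
Difference: 3.5 dB in favour of B.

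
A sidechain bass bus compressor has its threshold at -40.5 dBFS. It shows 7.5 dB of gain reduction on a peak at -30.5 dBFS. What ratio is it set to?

Input overshoot = -30.5 − (-40.5) = 10 dB.
Output overshoot = 10 − 7.5 = 2.5 dB.
Ratio = input overshoot / output overshoot = 10 / 2.5 = 4.

4:1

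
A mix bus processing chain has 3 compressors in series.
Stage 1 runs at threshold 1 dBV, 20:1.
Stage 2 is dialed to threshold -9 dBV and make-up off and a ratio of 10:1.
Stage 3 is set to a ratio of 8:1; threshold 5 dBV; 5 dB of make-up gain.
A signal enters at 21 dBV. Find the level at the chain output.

-2.9 dBV

Stage 1: 21 dBV is 20 dB over 1 dBV; at 20:1 that becomes 1 dB over, giving 2 dBV.
Stage 2: overshoot 11 dB → 11/10 = 1.1 dB → -7.9 dBV.
Stage 3: -7.9 dBV ≤ 5 dBV, so stage 3 doesn't engage; make-up brings it to -2.9 dBV.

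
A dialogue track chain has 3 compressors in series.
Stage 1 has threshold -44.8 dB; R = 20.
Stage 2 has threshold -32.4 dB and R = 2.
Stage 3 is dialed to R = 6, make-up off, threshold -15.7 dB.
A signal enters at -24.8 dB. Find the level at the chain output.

Stage 1: -24.8 dB is 20 dB over -44.8 dB; at 20:1 that becomes 1 dB over, giving -43.8 dB.
Stage 2: below threshold (-43.8 ≤ -32.4); passes unchanged; output -43.8 dB.
Stage 3: -43.8 dB is at or below the -15.7 dB threshold — no compression; output -43.8 dB.

-43.8 dB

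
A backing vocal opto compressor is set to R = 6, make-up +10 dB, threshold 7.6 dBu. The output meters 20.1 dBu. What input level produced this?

Stripping the +10 dB make-up gives 10.1 dBu at the gain stage.
The compressed level sits 10.1 − 7.6 = 2.5 dB over threshold.
Input overshoot = R × output overshoot = 15 dB → input = 7.6 + 15 = 22.6 dBu.

22.6 dBu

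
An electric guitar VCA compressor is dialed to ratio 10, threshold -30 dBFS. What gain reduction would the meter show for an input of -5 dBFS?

22.5 dB

Overshoot = -5 − (-30) = 25 dB.
After 10:1 compression the overshoot becomes 25/10 = 2.5 dB.
Gain reduction = 25 − 2.5 = 22.5 dB.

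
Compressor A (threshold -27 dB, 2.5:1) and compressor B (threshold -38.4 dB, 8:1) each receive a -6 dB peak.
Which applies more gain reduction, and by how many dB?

B, by 15.75 dB

A: GR = 21 − 21/2.5 = 12.6 dB.
B: GR = 32.4 − 32.4/8 = 28.35 dB.
B applies 15.75 dB more gain reduction.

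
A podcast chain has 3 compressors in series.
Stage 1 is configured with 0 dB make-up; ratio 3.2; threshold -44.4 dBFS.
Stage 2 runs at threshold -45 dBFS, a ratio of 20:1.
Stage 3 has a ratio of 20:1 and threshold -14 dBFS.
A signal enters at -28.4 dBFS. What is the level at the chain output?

Stage 1: 16 dB above -44.4 dBFS, reduced 3.2:1 to 5 dB above → -39.4 dBFS.
Stage 2: overshoot 5.6 dB → 5.6/20 = 0.28 dB → -44.72 dBFS.
Stage 3: below threshold (-44.72 ≤ -14); passes unchanged; output -44.72 dBFS.

-44.72 dBFS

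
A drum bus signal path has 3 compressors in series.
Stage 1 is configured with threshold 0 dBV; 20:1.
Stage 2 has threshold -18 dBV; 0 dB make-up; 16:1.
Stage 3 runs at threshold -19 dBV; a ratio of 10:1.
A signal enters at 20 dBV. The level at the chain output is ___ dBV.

Stage 1: 20 dBV is 20 dB over 0 dBV; at 20:1 that becomes 1 dB over, giving 1 dBV.
Stage 2: 1 dBV is 19 dB over -18 dBV; at 16:1 that becomes 1.1875 dB over, giving -16.8125 dBV.
Stage 3: 2.1875 dB above -19 dBV, reduced 10:1 to 0.21875 dB above → -18.78125 dBV.

-18.78125 dBV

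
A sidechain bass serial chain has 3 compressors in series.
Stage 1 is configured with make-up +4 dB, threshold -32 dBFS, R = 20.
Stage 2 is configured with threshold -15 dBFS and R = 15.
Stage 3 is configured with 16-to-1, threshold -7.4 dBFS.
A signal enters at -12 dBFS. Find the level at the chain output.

-27 dBFS

Stage 1: overshoot 20 dB → 20/20 = 1 dB → -31 dBFS; +4 dB make-up → -27 dBFS.
Stage 2: -27 dBFS is at or below the -15 dBFS threshold — no compression; output -27 dBFS.
Stage 3: below threshold (-27 ≤ -7.4); passes unchanged; output -27 dBFS.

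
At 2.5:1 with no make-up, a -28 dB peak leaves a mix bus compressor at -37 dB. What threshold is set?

-43 dB

Input is 15 dB above T (since output overshoot × R = input overshoot: (-37 − T)·2.5 = -28 − T gives T = -43 dB).
Check: -43 + (-28 − (-43))/2.5 = -43 + 6 = -37 dB. ✓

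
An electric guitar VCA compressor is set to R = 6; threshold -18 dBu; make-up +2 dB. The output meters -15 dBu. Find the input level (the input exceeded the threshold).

-12 dBu

Stripping the +2 dB make-up gives -17 dBu at the gain stage.
Post-compression overshoot = -17 − (-18) = 1 dB.
Input overshoot = R × output overshoot = 6 dB → input = -18 + 6 = -12 dBu.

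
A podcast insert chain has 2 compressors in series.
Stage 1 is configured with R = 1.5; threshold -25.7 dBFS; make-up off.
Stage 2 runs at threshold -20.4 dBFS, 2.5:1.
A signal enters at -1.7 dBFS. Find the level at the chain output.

-16.12 dBFS

Stage 1: overshoot 24 dB → 24/1.5 = 16 dB → -9.7 dBFS.
Stage 2: -9.7 dBFS is 10.7 dB over -20.4 dBFS; at 2.5:1 that becomes 4.28 dB over, giving -16.12 dBFS.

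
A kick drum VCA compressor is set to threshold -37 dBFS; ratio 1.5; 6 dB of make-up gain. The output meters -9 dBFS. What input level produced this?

Before make-up, the level was -9 − 6 = -15 dBFS.
Post-compression overshoot = -15 − (-37) = 22 dB.
Input overshoot = R × output overshoot = 33 dB → input = -37 + 33 = -4 dBFS.

-4 dBFS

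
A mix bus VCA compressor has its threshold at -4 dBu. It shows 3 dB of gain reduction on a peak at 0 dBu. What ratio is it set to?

4:1

Input overshoot = 0 − (-4) = 4 dB.
Output overshoot = 4 − 3 = 1 dB.
Ratio = input overshoot / output overshoot = 4 / 1 = 4.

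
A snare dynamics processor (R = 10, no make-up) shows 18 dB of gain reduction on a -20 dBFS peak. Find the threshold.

-40 dBFS

Gain reduction = -20 − (-38) = 18 dB; output overshoot = GR / (R − 1) = 18 / 9 = 2 dB.
Threshold = output − output overshoot = -38 − 2 = -40 dBFS.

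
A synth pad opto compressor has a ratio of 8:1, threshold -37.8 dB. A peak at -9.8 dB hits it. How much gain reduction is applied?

24.5 dB

-9.8 dB exceeds the threshold by 28 dB.
After 8:1 compression the overshoot becomes 28/8 = 3.5 dB.
Gain reduction = 28 − 3.5 = 24.5 dB.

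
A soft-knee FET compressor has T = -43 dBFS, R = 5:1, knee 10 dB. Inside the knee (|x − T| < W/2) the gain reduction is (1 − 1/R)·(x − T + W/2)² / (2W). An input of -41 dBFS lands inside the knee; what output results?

-42.96 dBFS

x − T + W/2 = -41 − (-43) + 5 = 7.
GR = (1 − 1/5) × 7² / 20 = 0.8 × 49 / 20 = 1.96 dB.
Output = -41 − 1.96 = -42.96 dBFS.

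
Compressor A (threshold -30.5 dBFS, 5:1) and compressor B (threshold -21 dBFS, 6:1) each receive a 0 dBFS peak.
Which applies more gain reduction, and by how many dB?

A, by 6.9 dB

A: overshoot 30.5 dB → output overshoot 6.1 dB → GR 24.4 dB.
B: overshoot 21 dB → output overshoot 3.5 dB → GR 17.5 dB.
Difference: 6.9 dB in favour of A.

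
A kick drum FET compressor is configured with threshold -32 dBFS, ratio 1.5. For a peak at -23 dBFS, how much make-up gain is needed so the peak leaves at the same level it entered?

3 dB

Without make-up, output = threshold + overshoot/1.5 = -32 + 6 = -26 dBFS.
Gap to target: 3 dB.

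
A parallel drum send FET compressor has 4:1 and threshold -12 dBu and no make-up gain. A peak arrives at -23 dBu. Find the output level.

-23 dBu is 11 dB below the -12 dBu threshold, so no gain reduction is applied.
Output = input = -23 dBu.

-23 dBu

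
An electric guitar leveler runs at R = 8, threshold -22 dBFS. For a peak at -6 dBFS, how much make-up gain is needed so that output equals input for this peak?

Without make-up, output = threshold + overshoot/8 = -22 + 2 = -20 dBFS.
Gap to target: 14 dB.

14 dB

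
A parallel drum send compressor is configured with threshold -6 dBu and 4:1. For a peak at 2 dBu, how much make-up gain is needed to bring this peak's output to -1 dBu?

3 dB

Without make-up, output = threshold + overshoot/4 = -6 + 2 = -4 dBu.
Gap to target: 3 dB.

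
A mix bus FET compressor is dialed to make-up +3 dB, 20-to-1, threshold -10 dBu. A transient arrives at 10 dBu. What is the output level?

10 dBu sits 20 dB over threshold.
The 20 dB excess becomes 1 dB after 20:1 reduction.
Output = -10 + 1 = -9 dBu; make-up adds 3 dB, giving -6 dBu.

-6 dBu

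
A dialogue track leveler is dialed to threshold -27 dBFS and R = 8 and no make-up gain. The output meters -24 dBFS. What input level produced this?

-3 dBFS

Post-compression overshoot = -24 − (-27) = 3 dB.
Input overshoot = R × output overshoot = 24 dB → input = -27 + 24 = -3 dBFS.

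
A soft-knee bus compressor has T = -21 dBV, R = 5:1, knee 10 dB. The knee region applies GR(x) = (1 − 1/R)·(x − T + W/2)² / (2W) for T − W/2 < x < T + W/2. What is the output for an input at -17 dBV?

x − T + W/2 = -17 − (-21) + 5 = 9.
GR = (1 − 1/5) × 9² / 20 = 0.8 × 81 / 20 = 3.24 dB.
Output = -17 − 3.24 = -20.24 dBV.

-20.24 dBV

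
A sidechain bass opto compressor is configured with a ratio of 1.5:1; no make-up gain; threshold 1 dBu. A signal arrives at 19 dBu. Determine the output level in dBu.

13 dBu

The input is 18 dB above the 1 dBu threshold.
1.5:1 compression reduces that to 18/1.5 = 12 dB over.
Output = 1 + 12 = 13 dBu.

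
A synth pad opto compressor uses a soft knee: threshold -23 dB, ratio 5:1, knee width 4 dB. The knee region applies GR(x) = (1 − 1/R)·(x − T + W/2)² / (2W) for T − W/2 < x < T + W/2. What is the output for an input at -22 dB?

-22.9 dB

x − T + W/2 = -22 − (-23) + 2 = 3.
GR = (1 − 1/5) × 3² / 8 = 0.8 × 9 / 8 = 0.9 dB.
Output = -22 − 0.9 = -22.9 dB.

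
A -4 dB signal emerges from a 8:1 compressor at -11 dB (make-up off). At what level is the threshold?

Input is 8 dB above T (since output overshoot × R = input overshoot: (-11 − T)·8 = -4 − T gives T = -12 dB).
Check: -12 + (-4 − (-12))/8 = -12 + 1 = -11 dB. ✓

-12 dB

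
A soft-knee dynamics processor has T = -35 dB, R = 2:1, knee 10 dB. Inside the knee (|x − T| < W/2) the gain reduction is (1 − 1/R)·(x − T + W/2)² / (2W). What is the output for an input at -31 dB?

x − T + W/2 = -31 − (-35) + 5 = 9.
GR = (1 − 1/2) × 9² / 20 = 0.5 × 81 / 20 = 2.025 dB.
Output = -31 − 2.025 = -33.025 dB.

-33.025 dB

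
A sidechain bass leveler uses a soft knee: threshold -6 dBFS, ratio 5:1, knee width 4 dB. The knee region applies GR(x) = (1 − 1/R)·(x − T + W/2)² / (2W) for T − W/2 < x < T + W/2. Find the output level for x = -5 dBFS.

-5.9 dBFS

x − T + W/2 = -5 − (-6) + 2 = 3.
GR = (1 − 1/5) × 3² / 8 = 0.8 × 9 / 8 = 0.9 dB.
Output = -5 − 0.9 = -5.9 dBFS.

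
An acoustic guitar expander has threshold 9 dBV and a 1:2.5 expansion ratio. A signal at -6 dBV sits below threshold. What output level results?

-28.5 dBV

Undershoot = 9 − (-6) = 15 dB.
At 1:2.5, that expands to 37.5 dB under threshold.
Output = 9 − 37.5 = -28.5 dBV.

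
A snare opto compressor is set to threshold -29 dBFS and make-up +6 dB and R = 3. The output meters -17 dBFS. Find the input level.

Stripping the +6 dB make-up gives -23 dBFS at the gain stage.
Post-compression overshoot = -23 − (-29) = 6 dB.
Input overshoot = R × output overshoot = 18 dB → input = -29 + 18 = -11 dBFS.

-11 dBFS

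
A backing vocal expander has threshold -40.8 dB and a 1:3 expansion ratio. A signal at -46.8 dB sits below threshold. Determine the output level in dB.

Below threshold, a 1:3 expander applies gain = (3−1)×(T − x) of attenuation.
(3−1) × 6 = 12 dB, so output = -46.8 − 12 = -58.8 dB.

-58.8 dB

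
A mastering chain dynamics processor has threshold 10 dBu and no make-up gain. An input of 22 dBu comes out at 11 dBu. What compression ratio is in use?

Input overshoot = 22 − 10 = 12 dB; output overshoot = 11 − 10 = 1 dB.
Ratio = 12 / 1 = 12.

12:1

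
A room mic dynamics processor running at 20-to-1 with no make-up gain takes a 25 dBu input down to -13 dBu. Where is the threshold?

Let T be the threshold. Output overshoot = (input overshoot)/R, so -13 − T = (25 − T)/20.
20·(-13 − T) = 25 − T → 19·T = -260 − 25 = -285.
T = -285/19 = -15 dBu.

-15 dBu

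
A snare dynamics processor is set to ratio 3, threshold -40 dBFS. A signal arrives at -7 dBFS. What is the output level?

-29 dBFS

-7 dBFS sits 33 dB over threshold.
At 3:1 the overshoot is divided by 3, leaving 11 dB above threshold.
That puts the output at -29 dBFS.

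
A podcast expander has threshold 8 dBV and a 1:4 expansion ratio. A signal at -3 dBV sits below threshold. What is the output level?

-36 dBV

Undershoot = 8 − (-3) = 11 dB.
At 1:4, that expands to 44 dB under threshold.
Output = 8 − 44 = -36 dBV.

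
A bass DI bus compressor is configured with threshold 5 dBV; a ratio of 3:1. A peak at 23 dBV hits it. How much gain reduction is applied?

23 dBV exceeds the threshold by 18 dB.
At 3:1, output sits 18/3 = 6 dB above threshold.
GR = overshoot in − overshoot out = 18 − 6 = 12 dB.

12 dB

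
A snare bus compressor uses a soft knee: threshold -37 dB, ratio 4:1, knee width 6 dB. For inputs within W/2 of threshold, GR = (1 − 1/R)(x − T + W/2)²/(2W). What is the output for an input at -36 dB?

x − T + W/2 = -36 − (-37) + 3 = 4.
GR = (1 − 1/4) × 4² / 12 = 0.75 × 16 / 12 = 1 dB.
Output = -36 − 1 = -37 dB.

-37 dB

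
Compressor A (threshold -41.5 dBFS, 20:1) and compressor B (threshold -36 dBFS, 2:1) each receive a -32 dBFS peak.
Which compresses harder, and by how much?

A, by 7.025 dB

A: 9.5 dB over, compressed to 0.475 dB over, so 9.025 dB of GR.
B: 4 dB over, compressed to 2 dB over, so 2 dB of GR.
A reduces 7.025 dB more.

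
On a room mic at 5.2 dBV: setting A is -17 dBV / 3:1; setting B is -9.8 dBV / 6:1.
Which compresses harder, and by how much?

A: GR = 22.2 − 22.2/3 = 14.8 dB.
B: GR = 15 − 15/6 = 12.5 dB.
A applies 2.3 dB more gain reduction.

A, by 2.3 dB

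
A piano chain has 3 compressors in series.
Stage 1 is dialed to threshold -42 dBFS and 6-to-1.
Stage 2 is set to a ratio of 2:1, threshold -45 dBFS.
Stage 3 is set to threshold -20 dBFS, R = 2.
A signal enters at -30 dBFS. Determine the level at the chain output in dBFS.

-42.5 dBFS

Stage 1: 12 dB above -42 dBFS, reduced 6:1 to 2 dB above → -40 dBFS.
Stage 2: overshoot 5 dB → 5/2 = 2.5 dB → -42.5 dBFS.
Stage 3: below threshold (-42.5 ≤ -20); passes unchanged; output -42.5 dBFS.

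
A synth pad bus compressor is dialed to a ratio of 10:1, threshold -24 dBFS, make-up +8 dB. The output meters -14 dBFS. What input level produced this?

-4 dBFS

Remove make-up: -14 − 8 = -22 dBFS.
The compressed level sits -22 − (-24) = 2 dB over threshold.
Undo the ratio: input overshoot = 2 × 10 = 20 dB, giving input = -4 dBFS.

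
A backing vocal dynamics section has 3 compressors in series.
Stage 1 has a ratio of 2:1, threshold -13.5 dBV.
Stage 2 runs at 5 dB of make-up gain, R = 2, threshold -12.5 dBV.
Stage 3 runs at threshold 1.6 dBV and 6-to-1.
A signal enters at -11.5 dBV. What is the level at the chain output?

-7.5 dBV

Stage 1: overshoot 2 dB → 2/2 = 1 dB → -12.5 dBV.
Stage 2: below threshold (-12.5 ≤ -12.5); passes unchanged; make-up brings it to -7.5 dBV.
Stage 3: below threshold (-7.5 ≤ 1.6); passes unchanged; output -7.5 dBV.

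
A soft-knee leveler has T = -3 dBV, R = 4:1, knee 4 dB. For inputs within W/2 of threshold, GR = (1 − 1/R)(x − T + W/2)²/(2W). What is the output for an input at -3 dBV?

x − T + W/2 = -3 − (-3) + 2 = 2.
GR = (1 − 1/4) × 2² / 8 = 0.75 × 4 / 8 = 0.375 dB.
Output = -3 − 0.375 = -3.375 dBV.

-3.375 dBV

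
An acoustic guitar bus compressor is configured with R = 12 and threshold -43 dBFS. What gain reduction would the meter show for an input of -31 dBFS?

Overshoot = -31 − (-43) = 12 dB.
A 12:1 ratio leaves 1 dB of that excess.
GR = overshoot in − overshoot out = 12 − 1 = 11 dB.

11 dB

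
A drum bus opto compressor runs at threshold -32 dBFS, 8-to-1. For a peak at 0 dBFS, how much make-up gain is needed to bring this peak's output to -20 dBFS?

Overshoot 32 dB → 32/8 = 4 dB after compression, so the compressed level is -32 + 4 = -28 dBFS.
Make-up = target − compressed = -20 − (-28) = 8 dB.

8 dB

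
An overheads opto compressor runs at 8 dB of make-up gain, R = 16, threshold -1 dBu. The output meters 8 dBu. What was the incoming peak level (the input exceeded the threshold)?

Remove make-up: 8 − 8 = 0 dBu.
The compressed level sits 0 − (-1) = 1 dB over threshold.
Input overshoot = R × output overshoot = 16 dB → input = -1 + 16 = 15 dBu.

15 dBu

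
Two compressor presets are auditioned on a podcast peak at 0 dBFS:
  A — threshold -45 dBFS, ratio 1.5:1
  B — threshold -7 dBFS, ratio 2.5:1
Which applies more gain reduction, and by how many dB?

A, by 10.8 dB

A: 45 dB over, compressed to 30 dB over, so 15 dB of GR.
B: 7 dB over, compressed to 2.8 dB over, so 4.2 dB of GR.
A reduces 10.8 dB more.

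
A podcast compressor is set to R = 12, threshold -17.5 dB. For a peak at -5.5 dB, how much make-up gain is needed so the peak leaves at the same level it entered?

Without make-up, output = threshold + overshoot/12 = -17.5 + 1 = -16.5 dB.
Gap to target: 11 dB.

11 dB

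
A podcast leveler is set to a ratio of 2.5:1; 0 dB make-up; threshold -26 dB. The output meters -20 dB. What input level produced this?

The compressed level sits -20 − (-26) = 6 dB over threshold.
Input overshoot = R × output overshoot = 15 dB → input = -26 + 15 = -11 dB.

-11 dB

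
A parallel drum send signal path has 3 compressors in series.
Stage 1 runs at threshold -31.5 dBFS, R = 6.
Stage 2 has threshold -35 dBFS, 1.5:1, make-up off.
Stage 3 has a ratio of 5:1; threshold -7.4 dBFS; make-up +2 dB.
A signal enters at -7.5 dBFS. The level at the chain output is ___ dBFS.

-28 dBFS

Stage 1: -7.5 dBFS is 24 dB over -31.5 dBFS; at 6:1 that becomes 4 dB over, giving -27.5 dBFS.
Stage 2: -27.5 dBFS is 7.5 dB over -35 dBFS; at 1.5:1 that becomes 5 dB over, giving -30 dBFS.
Stage 3: below threshold (-30 ≤ -7.4); passes unchanged; make-up brings it to -28 dBFS.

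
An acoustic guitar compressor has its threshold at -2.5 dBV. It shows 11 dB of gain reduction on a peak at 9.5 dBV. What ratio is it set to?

12:1

Input overshoot = 9.5 − (-2.5) = 12 dB.
Output overshoot = 12 − 11 = 1 dB.
Ratio = input overshoot / output overshoot = 12 / 1 = 12.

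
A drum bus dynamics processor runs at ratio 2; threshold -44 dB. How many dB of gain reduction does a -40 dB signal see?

The signal is 4 dB above threshold.
A 2:1 ratio leaves 2 dB of that excess.
GR = overshoot in − overshoot out = 4 − 2 = 2 dB.

2 dB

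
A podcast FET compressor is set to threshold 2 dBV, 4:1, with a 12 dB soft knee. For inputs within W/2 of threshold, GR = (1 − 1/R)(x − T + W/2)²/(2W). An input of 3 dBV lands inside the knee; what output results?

1.46875 dBV

x − T + W/2 = 3 − 2 + 6 = 7.
GR = (1 − 1/4) × 7² / 24 = 0.75 × 49 / 24 = 1.53125 dB.
Output = 3 − 1.53125 = 1.46875 dBV.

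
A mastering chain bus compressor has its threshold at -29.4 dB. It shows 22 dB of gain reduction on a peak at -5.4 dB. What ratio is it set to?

Input overshoot = -5.4 − (-29.4) = 24 dB.
Output overshoot = 24 − 22 = 2 dB.
Ratio = input overshoot / output overshoot = 24 / 2 = 12.

12:1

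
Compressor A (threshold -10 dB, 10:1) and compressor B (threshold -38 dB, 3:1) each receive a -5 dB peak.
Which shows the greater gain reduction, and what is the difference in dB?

A: 5 dB over, compressed to 0.5 dB over, so 4.5 dB of GR.
B: 33 dB over, compressed to 11 dB over, so 22 dB of GR.
B applies 17.5 dB more gain reduction.

B, by 17.5 dB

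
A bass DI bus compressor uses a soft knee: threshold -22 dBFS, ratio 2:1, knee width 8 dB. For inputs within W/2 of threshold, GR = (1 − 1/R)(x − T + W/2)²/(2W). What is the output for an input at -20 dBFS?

x − T + W/2 = -20 − (-22) + 4 = 6.
GR = (1 − 1/2) × 6² / 16 = 0.5 × 36 / 16 = 1.125 dB.
Output = -20 − 1.125 = -21.125 dBFS.

-21.125 dBFS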